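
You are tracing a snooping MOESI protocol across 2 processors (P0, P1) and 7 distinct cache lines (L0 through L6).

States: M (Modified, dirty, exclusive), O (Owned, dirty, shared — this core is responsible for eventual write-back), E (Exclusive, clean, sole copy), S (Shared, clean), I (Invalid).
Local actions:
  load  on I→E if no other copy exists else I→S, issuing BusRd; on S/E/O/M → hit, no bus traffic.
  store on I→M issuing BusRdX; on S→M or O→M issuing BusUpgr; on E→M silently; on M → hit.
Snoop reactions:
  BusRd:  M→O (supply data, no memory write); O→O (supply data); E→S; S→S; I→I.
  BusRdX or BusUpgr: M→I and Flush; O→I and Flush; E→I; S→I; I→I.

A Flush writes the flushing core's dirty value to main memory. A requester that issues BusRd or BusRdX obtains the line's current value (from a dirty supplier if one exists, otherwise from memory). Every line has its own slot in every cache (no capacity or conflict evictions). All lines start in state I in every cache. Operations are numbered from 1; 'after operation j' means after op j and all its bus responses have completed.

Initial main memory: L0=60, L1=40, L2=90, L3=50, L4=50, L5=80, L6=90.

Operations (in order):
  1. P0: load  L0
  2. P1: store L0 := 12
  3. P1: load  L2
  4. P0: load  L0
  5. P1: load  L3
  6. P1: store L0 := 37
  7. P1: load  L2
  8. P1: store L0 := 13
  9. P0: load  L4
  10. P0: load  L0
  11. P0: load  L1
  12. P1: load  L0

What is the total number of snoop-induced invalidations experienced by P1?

invalidations = 0

step 1: P0: load  L0  ⟶  EI  (L0)  txn=BusRd  M[L0]=60
step 2: P1: store L0 := 12  ⟶  IM  (L0)  txn=BusRdX  M[L0]=60
step 3: P1: load  L2  ⟶  IE  (L2)  txn=BusRd  M[L2]=90
step 4: P0: load  L0  ⟶  SO  (L0)  txn=BusRd  M[L0]=60
step 5: P1: load  L3  ⟶  IE  (L3)  txn=BusRd  M[L3]=50
step 6: P1: store L0 := 37  ⟶  IM  (L0)  txn=BusUpgr  M[L0]=60
step 7: P1: load  L2  ⟶  IE  (L2)  txn=∅  M[L2]=90
step 8: P1: store L0 := 13  ⟶  IM  (L0)  txn=∅  M[L0]=60
step 9: P0: load  L4  ⟶  EI  (L4)  txn=BusRd  M[L4]=50
step 10: P0: load  L0  ⟶  SO  (L0)  txn=BusRd  M[L0]=60
step 11: P0: load  L1  ⟶  EI  (L1)  txn=BusRd  M[L1]=40
step 12: P1: load  L0  ⟶  SO  (L0)  txn=∅  M[L0]=60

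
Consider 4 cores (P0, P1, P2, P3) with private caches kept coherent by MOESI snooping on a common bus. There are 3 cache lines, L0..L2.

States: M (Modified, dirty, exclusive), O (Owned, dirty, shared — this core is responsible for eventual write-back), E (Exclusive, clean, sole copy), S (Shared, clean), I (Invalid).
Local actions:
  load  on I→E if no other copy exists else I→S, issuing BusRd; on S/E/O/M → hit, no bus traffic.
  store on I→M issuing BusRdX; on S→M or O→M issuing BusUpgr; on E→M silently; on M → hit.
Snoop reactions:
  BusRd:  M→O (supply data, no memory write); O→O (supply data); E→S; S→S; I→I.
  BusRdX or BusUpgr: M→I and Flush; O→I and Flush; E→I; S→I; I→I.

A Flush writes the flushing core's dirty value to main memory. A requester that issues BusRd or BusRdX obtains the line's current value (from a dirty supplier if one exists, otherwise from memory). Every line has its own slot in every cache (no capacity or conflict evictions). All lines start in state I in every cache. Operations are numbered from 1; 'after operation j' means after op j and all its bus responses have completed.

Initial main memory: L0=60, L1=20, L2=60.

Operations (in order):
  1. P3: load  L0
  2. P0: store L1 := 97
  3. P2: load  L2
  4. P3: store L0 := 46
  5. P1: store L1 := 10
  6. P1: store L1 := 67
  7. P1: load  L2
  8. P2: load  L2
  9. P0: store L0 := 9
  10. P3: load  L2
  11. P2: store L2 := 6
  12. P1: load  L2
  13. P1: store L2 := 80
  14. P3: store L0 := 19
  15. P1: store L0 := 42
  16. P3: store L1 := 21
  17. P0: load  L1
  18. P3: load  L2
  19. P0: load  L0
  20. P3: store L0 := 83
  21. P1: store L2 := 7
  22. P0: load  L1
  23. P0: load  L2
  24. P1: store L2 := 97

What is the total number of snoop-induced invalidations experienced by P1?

step 1: P3: load  L0  ⟶  IIIE  (L0)  txn=BusRd  M[L0]=60
step 2: P0: store L1 := 97  ⟶  MIII  (L1)  txn=BusRdX  M[L1]=20
step 3: P2: load  L2  ⟶  IIEI  (L2)  txn=BusRd  M[L2]=60
step 4: P3: store L0 := 46  ⟶  IIIM  (L0)  txn=∅  M[L0]=60
step 5: P1: store L1 := 10  ⟶  IMII  (L1)  txn=BusRdX+Flush  M[L1]=97
step 6: P1: store L1 := 67  ⟶  IMII  (L1)  txn=∅  M[L1]=97
step 7: P1: load  L2  ⟶  ISSI  (L2)  txn=BusRd  M[L2]=60
step 8: P2: load  L2  ⟶  ISSI  (L2)  txn=∅  M[L2]=60
step 9: P0: store L0 := 9  ⟶  MIII  (L0)  txn=BusRdX+Flush  M[L0]=46
step 10: P3: load  L2  ⟶  ISSS  (L2)  txn=BusRd  M[L2]=60
step 11: P2: store L2 := 6  ⟶  IIMI  (L2)  txn=BusUpgr  M[L2]=60
step 12: P1: load  L2  ⟶  ISOI  (L2)  txn=BusRd  M[L2]=60
step 13: P1: store L2 := 80  ⟶  IMII  (L2)  txn=BusUpgr+Flush  M[L2]=6
step 14: P3: store L0 := 19  ⟶  IIIM  (L0)  txn=BusRdX+Flush  M[L0]=9
step 15: P1: store L0 := 42  ⟶  IMII  (L0)  txn=BusRdX+Flush  M[L0]=19
step 16: P3: store L1 := 21  ⟶  IIIM  (L1)  txn=BusRdX+Flush  M[L1]=67
step 17: P0: load  L1  ⟶  SIIO  (L1)  txn=BusRd  M[L1]=67
step 18: P3: load  L2  ⟶  IOIS  (L2)  txn=BusRd  M[L2]=6
step 19: P0: load  L0  ⟶  SOII  (L0)  txn=BusRd  M[L0]=19
step 20: P3: store L0 := 83  ⟶  IIIM  (L0)  txn=BusRdX+Flush  M[L0]=42
step 21: P1: store L2 := 7  ⟶  IMII  (L2)  txn=BusUpgr  M[L2]=6
step 22: P0: load  L1  ⟶  SIIO  (L1)  txn=∅  M[L1]=67
step 23: P0: load  L2  ⟶  SOII  (L2)  txn=BusRd  M[L2]=6
step 24: P1: store L2 := 97  ⟶  IMII  (L2)  txn=BusUpgr  M[L2]=6

invalidations = 3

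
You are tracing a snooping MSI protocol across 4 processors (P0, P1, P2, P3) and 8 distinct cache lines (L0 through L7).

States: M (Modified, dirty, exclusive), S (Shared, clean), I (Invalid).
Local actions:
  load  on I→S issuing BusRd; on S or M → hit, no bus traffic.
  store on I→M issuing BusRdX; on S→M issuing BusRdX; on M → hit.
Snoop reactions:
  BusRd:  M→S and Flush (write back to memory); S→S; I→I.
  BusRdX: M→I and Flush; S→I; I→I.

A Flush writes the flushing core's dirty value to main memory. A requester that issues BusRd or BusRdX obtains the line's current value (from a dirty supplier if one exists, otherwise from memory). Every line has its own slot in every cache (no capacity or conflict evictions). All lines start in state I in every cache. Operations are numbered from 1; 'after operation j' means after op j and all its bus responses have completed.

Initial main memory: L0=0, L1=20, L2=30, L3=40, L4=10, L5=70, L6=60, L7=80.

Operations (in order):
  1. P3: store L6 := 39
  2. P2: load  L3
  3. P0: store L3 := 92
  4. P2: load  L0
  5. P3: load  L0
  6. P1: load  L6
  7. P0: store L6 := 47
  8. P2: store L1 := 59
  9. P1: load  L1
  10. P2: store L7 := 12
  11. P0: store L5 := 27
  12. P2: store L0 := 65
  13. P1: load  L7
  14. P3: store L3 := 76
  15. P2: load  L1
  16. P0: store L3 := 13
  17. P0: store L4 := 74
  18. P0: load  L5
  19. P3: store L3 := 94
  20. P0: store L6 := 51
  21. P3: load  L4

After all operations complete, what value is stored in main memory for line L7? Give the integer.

[1] P3: store L6 := 39 | P0:I, P1:I, P2:I, P3:M(39) | bus: BusRdX
[2] P2: load  L3 | P0:I, P1:I, P2:S(40), P3:I | bus: BusRd
[3] P0: store L3 := 92 | P0:M(92), P1:I, P2:I, P3:I | bus: BusRdX
[4] P2: load  L0 | P0:I, P1:I, P2:S(0), P3:I | bus: BusRd
[5] P3: load  L0 | P0:I, P1:I, P2:S(0), P3:S(0) | bus: BusRd
[6] P1: load  L6 | P0:I, P1:S(39), P2:I, P3:S(39) | bus: BusRd,Flush
[7] P0: store L6 := 47 | P0:M(47), P1:I, P2:I, P3:I | bus: BusRdX
[8] P2: store L1 := 59 | P0:I, P1:I, P2:M(59), P3:I | bus: BusRdX
[9] P1: load  L1 | P0:I, P1:S(59), P2:S(59), P3:I | bus: BusRd,Flush
[10] P2: store L7 := 12 | P0:I, P1:I, P2:M(12), P3:I | bus: BusRdX
[11] P0: store L5 := 27 | P0:M(27), P1:I, P2:I, P3:I | bus: BusRdX
[12] P2: store L0 := 65 | P0:I, P1:I, P2:M(65), P3:I | bus: BusRdX
[13] P1: load  L7 | P0:I, P1:S(12), P2:S(12), P3:I | bus: BusRd,Flush
[14] P3: store L3 := 76 | P0:I, P1:I, P2:I, P3:M(76) | bus: BusRdX,Flush
[15] P2: load  L1 | P0:I, P1:S(59), P2:S(59), P3:I | bus: none
[16] P0: store L3 := 13 | P0:M(13), P1:I, P2:I, P3:I | bus: BusRdX,Flush
[17] P0: store L4 := 74 | P0:M(74), P1:I, P2:I, P3:I | bus: BusRdX
[18] P0: load  L5 | P0:M(27), P1:I, P2:I, P3:I | bus: none
[19] P3: store L3 := 94 | P0:I, P1:I, P2:I, P3:M(94) | bus: BusRdX,Flush
[20] P0: store L6 := 51 | P0:M(51), P1:I, P2:I, P3:I | bus: none
[21] P3: load  L4 | P0:S(74), P1:I, P2:I, P3:S(74) | bus: BusRd,Flush

memory[L7] = 12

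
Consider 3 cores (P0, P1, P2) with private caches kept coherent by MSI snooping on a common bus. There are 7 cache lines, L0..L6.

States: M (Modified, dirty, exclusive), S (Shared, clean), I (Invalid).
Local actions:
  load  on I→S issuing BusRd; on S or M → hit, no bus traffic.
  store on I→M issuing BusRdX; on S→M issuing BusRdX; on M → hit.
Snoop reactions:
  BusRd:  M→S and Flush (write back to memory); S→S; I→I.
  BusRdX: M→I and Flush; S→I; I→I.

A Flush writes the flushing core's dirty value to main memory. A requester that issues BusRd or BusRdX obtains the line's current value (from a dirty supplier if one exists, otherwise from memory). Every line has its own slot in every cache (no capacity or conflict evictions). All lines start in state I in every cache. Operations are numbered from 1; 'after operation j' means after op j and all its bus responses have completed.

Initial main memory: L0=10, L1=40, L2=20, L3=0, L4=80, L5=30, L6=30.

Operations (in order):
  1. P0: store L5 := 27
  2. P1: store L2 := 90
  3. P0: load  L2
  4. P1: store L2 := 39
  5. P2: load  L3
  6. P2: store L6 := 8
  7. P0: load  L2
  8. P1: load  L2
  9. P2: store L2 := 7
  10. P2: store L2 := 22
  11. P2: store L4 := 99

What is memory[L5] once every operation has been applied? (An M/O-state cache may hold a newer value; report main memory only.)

memory[L5] = 30

  op1 P0: store L5 := 27 → M/I/I on L5; bus BusRdX; mem=30
  op2 P1: store L2 := 90 → I/M/I on L2; bus BusRdX; mem=20
  op3 P0: load  L2 → S/S/I on L2; bus BusRd Flush; mem=90
  op4 P1: store L2 := 39 → I/M/I on L2; bus BusRdX; mem=90
  op5 P2: load  L3 → I/I/S on L3; bus BusRd; mem=0
  op6 P2: store L6 := 8 → I/I/M on L6; bus BusRdX; mem=30
  op7 P0: load  L2 → S/S/I on L2; bus BusRd Flush; mem=39
  op8 P1: load  L2 → S/S/I on L2; bus (none); mem=39
  op9 P2: store L2 := 7 → I/I/M on L2; bus BusRdX; mem=39
  op10 P2: store L2 := 22 → I/I/M on L2; bus (none); mem=39
  op11 P2: store L4 := 99 → I/I/M on L4; bus BusRdX; mem=80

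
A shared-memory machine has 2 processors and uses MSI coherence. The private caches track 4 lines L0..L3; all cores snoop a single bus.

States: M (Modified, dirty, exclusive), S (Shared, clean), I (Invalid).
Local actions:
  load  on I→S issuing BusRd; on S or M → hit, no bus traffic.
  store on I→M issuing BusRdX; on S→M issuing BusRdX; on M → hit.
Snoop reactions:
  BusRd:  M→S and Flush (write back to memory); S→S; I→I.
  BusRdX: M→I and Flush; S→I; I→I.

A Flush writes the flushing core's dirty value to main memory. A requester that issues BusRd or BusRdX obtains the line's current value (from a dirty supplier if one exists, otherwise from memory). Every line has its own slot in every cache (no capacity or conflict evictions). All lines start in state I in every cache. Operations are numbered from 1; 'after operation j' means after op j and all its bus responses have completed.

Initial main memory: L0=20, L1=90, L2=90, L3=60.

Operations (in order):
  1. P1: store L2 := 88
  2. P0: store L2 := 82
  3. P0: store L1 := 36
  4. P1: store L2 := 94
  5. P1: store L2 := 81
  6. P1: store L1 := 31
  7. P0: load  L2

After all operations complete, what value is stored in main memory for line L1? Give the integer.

[1] P1: store L2 := 88 | P0:I, P1:M(88) | bus: BusRdX
[2] P0: store L2 := 82 | P0:M(82), P1:I | bus: BusRdX,Flush
[3] P0: store L1 := 36 | P0:M(36), P1:I | bus: BusRdX
[4] P1: store L2 := 94 | P0:I, P1:M(94) | bus: BusRdX,Flush
[5] P1: store L2 := 81 | P0:I, P1:M(81) | bus: none
[6] P1: store L1 := 31 | P0:I, P1:M(31) | bus: BusRdX,Flush
[7] P0: load  L2 | P0:S(81), P1:S(81) | bus: BusRd,Flush

memory[L1] = 36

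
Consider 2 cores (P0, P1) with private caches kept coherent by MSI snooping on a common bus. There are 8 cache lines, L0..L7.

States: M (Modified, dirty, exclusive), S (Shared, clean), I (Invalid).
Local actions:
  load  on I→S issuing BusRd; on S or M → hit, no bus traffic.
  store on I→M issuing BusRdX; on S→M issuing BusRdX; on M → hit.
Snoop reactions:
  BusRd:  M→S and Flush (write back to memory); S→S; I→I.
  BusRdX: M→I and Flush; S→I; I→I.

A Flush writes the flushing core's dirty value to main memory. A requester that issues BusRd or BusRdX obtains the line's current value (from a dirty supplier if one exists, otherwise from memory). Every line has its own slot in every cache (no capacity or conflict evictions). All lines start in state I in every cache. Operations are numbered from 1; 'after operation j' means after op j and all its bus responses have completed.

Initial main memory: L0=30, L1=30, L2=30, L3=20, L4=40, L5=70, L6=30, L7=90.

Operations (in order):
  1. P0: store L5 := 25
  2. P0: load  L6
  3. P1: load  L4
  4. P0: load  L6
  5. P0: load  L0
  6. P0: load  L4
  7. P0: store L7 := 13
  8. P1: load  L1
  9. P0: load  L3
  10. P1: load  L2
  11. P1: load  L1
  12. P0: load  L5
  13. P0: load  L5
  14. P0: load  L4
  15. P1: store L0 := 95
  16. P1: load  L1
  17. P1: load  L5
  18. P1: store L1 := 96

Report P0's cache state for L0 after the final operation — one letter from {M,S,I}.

step 1: P0: store L5 := 25  ⟶  MI  (L5)  txn=BusRdX  M[L5]=70
step 2: P0: load  L6  ⟶  SI  (L6)  txn=BusRd  M[L6]=30
step 3: P1: load  L4  ⟶  IS  (L4)  txn=BusRd  M[L4]=40
step 4: P0: load  L6  ⟶  SI  (L6)  txn=∅  M[L6]=30
step 5: P0: load  L0  ⟶  SI  (L0)  txn=BusRd  M[L0]=30
step 6: P0: load  L4  ⟶  SS  (L4)  txn=BusRd  M[L4]=40
step 7: P0: store L7 := 13  ⟶  MI  (L7)  txn=BusRdX  M[L7]=90
step 8: P1: load  L1  ⟶  IS  (L1)  txn=BusRd  M[L1]=30
step 9: P0: load  L3  ⟶  SI  (L3)  txn=BusRd  M[L3]=20
step 10: P1: load  L2  ⟶  IS  (L2)  txn=BusRd  M[L2]=30
step 11: P1: load  L1  ⟶  IS  (L1)  txn=∅  M[L1]=30
step 12: P0: load  L5  ⟶  MI  (L5)  txn=∅  M[L5]=70
step 13: P0: load  L5  ⟶  MI  (L5)  txn=∅  M[L5]=70
step 14: P0: load  L4  ⟶  SS  (L4)  txn=∅  M[L4]=40
step 15: P1: store L0 := 95  ⟶  IM  (L0)  txn=BusRdX  M[L0]=30
step 16: P1: load  L1  ⟶  IS  (L1)  txn=∅  M[L1]=30
step 17: P1: load  L5  ⟶  SS  (L5)  txn=BusRd+Flush  M[L5]=25
step 18: P1: store L1 := 96  ⟶  IM  (L1)  txn=BusRdX  M[L1]=30

state = I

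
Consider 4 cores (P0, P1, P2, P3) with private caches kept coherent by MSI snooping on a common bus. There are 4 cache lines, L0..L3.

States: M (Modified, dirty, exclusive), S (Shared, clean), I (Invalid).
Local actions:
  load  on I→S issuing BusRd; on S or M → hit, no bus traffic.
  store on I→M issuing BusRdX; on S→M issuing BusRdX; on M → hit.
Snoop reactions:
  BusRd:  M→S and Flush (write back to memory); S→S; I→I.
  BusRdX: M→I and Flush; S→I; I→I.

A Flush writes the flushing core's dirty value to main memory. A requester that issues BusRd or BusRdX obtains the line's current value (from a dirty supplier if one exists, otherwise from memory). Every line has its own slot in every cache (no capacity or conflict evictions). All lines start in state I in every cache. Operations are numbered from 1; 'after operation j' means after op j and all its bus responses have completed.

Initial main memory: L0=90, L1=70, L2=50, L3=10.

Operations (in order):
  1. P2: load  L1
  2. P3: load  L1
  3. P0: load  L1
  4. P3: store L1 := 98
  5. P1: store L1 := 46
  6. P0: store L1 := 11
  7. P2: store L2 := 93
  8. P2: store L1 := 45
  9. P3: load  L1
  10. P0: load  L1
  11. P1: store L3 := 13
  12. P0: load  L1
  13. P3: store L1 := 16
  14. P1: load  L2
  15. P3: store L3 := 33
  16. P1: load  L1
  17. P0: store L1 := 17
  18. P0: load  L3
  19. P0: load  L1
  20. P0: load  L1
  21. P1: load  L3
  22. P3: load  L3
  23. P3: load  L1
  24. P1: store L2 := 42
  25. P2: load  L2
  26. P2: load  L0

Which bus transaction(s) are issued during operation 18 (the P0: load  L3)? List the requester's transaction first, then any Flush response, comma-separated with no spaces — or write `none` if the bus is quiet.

1. P2: load  L1  bus=[BusRd]  L1: P0=I P1=I P2=S P3=I  mem[L1]=70
2. P3: load  L1  bus=[BusRd]  L1: P0=I P1=I P2=S P3=S  mem[L1]=70
3. P0: load  L1  bus=[BusRd]  L1: P0=S P1=I P2=S P3=S  mem[L1]=70
4. P3: store L1 := 98  bus=[BusRdX]  L1: P0=I P1=I P2=I P3=M  mem[L1]=70
5. P1: store L1 := 46  bus=[BusRdX,Flush]  L1: P0=I P1=M P2=I P3=I  mem[L1]=98
6. P0: store L1 := 11  bus=[BusRdX,Flush]  L1: P0=M P1=I P2=I P3=I  mem[L1]=46
7. P2: store L2 := 93  bus=[BusRdX]  L2: P0=I P1=I P2=M P3=I  mem[L2]=50
8. P2: store L1 := 45  bus=[BusRdX,Flush]  L1: P0=I P1=I P2=M P3=I  mem[L1]=11
9. P3: load  L1  bus=[BusRd,Flush]  L1: P0=I P1=I P2=S P3=S  mem[L1]=45
10. P0: load  L1  bus=[BusRd]  L1: P0=S P1=I P2=S P3=S  mem[L1]=45
11. P1: store L3 := 13  bus=[BusRdX]  L3: P0=I P1=M P2=I P3=I  mem[L3]=10
12. P0: load  L1  bus=[-]  L1: P0=S P1=I P2=S P3=S  mem[L1]=45
13. P3: store L1 := 16  bus=[BusRdX]  L1: P0=I P1=I P2=I P3=M  mem[L1]=45
14. P1: load  L2  bus=[BusRd,Flush]  L2: P0=I P1=S P2=S P3=I  mem[L2]=93
15. P3: store L3 := 33  bus=[BusRdX,Flush]  L3: P0=I P1=I P2=I P3=M  mem[L3]=13
16. P1: load  L1  bus=[BusRd,Flush]  L1: P0=I P1=S P2=I P3=S  mem[L1]=16
17. P0: store L1 := 17  bus=[BusRdX]  L1: P0=M P1=I P2=I P3=I  mem[L1]=16
18. P0: load  L3  bus=[BusRd,Flush]  L3: P0=S P1=I P2=I P3=S  mem[L3]=33
19. P0: load  L1  bus=[-]  L1: P0=M P1=I P2=I P3=I  mem[L1]=16
20. P0: load  L1  bus=[-]  L1: P0=M P1=I P2=I P3=I  mem[L1]=16
21. P1: load  L3  bus=[BusRd]  L3: P0=S P1=S P2=I P3=S  mem[L3]=33
22. P3: load  L3  bus=[-]  L3: P0=S P1=S P2=I P3=S  mem[L3]=33
23. P3: load  L1  bus=[BusRd,Flush]  L1: P0=S P1=I P2=I P3=S  mem[L1]=17
24. P1: store L2 := 42  bus=[BusRdX]  L2: P0=I P1=M P2=I P3=I  mem[L2]=93
25. P2: load  L2  bus=[BusRd,Flush]  L2: P0=I P1=S P2=S P3=I  mem[L2]=42
26. P2: load  L0  bus=[BusRd]  L0: P0=I P1=I P2=S P3=I  mem[L0]=90

bus = BusRd,Flush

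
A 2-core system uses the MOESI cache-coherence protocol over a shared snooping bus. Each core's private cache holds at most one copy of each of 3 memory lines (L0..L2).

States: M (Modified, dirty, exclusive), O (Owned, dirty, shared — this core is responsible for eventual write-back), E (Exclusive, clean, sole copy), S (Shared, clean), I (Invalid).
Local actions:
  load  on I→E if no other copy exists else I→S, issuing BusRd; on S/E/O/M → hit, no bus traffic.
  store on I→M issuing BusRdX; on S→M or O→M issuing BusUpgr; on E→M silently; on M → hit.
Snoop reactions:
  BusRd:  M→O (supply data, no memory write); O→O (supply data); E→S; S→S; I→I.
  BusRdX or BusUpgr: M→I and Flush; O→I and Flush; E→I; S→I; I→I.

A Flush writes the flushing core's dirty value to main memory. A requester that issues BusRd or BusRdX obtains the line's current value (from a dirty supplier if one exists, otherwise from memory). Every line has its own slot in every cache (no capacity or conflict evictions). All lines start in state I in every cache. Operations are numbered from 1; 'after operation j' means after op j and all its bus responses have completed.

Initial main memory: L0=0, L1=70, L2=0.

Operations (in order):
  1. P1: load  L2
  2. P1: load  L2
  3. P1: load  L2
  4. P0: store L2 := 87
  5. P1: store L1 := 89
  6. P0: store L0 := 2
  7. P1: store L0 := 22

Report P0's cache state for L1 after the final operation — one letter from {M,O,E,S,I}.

step 1: P1: load  L2  ⟶  IE  (L2)  txn=BusRd  M[L2]=0
step 2: P1: load  L2  ⟶  IE  (L2)  txn=∅  M[L2]=0
step 3: P1: load  L2  ⟶  IE  (L2)  txn=∅  M[L2]=0
step 4: P0: store L2 := 87  ⟶  MI  (L2)  txn=BusRdX  M[L2]=0
step 5: P1: store L1 := 89  ⟶  IM  (L1)  txn=BusRdX  M[L1]=70
step 6: P0: store L0 := 2  ⟶  MI  (L0)  txn=BusRdX  M[L0]=0
step 7: P1: store L0 := 22  ⟶  IM  (L0)  txn=BusRdX+Flush  M[L0]=2

state = I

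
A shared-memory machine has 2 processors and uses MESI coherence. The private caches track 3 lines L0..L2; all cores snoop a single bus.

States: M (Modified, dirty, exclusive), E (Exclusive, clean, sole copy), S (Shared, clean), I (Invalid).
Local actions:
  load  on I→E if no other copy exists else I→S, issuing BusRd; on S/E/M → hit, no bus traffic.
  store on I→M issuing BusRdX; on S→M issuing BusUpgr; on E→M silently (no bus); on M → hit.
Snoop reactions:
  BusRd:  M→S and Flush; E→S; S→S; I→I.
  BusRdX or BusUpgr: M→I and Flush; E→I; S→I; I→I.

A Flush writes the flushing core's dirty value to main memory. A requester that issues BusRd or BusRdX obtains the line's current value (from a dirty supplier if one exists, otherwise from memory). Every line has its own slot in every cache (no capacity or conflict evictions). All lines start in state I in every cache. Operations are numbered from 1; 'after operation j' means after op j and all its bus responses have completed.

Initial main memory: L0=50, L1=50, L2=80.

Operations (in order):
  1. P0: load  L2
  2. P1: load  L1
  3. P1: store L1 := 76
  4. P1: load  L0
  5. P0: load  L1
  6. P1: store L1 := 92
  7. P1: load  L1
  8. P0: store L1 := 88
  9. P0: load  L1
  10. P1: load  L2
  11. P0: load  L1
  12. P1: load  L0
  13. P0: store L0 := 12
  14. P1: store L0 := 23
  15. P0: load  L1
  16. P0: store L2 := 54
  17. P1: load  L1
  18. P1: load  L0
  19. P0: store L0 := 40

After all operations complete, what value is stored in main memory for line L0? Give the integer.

  op1 P0: load  L2 → E/I on L2; bus BusRd; mem=80
  op2 P1: load  L1 → I/E on L1; bus BusRd; mem=50
  op3 P1: store L1 := 76 → I/M on L1; bus (none); mem=50
  op4 P1: load  L0 → I/E on L0; bus BusRd; mem=50
  op5 P0: load  L1 → S/S on L1; bus BusRd Flush; mem=76
  op6 P1: store L1 := 92 → I/M on L1; bus BusUpgr; mem=76
  op7 P1: load  L1 → I/M on L1; bus (none); mem=76
  op8 P0: store L1 := 88 → M/I on L1; bus BusRdX Flush; mem=92
  op9 P0: load  L1 → M/I on L1; bus (none); mem=92
  op10 P1: load  L2 → S/S on L2; bus BusRd; mem=80
  op11 P0: load  L1 → M/I on L1; bus (none); mem=92
  op12 P1: load  L0 → I/E on L0; bus (none); mem=50
  op13 P0: store L0 := 12 → M/I on L0; bus BusRdX; mem=50
  op14 P1: store L0 := 23 → I/M on L0; bus BusRdX Flush; mem=12
  op15 P0: load  L1 → M/I on L1; bus (none); mem=92
  op16 P0: store L2 := 54 → M/I on L2; bus BusUpgr; mem=80
  op17 P1: load  L1 → S/S on L1; bus BusRd Flush; mem=88
  op18 P1: load  L0 → I/M on L0; bus (none); mem=12
  op19 P0: store L0 := 40 → M/I on L0; bus BusRdX Flush; mem=23

memory[L0] = 23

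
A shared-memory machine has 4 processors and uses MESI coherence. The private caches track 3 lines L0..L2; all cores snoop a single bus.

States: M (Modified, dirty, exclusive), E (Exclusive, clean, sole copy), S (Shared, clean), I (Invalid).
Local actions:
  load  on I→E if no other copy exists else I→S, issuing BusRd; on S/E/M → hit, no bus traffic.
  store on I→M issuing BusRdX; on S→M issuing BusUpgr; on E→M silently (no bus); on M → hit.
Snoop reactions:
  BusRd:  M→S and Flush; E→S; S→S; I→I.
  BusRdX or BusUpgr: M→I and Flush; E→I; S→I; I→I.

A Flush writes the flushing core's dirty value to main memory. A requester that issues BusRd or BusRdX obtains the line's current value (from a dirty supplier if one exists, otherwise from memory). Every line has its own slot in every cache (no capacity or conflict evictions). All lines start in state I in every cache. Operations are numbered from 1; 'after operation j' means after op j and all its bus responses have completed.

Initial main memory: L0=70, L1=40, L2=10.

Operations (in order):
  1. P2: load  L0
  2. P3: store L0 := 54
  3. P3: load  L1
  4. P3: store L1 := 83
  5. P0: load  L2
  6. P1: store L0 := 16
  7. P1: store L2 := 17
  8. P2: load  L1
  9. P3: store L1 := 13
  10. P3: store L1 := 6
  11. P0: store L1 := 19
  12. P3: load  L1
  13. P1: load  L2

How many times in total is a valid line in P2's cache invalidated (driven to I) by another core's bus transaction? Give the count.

1. P2: load  L0  bus=[BusRd]  L0: P0=I P1=I P2=E P3=I  mem[L0]=70
2. P3: store L0 := 54  bus=[BusRdX]  L0: P0=I P1=I P2=I P3=M  mem[L0]=70
3. P3: load  L1  bus=[BusRd]  L1: P0=I P1=I P2=I P3=E  mem[L1]=40
4. P3: store L1 := 83  bus=[-]  L1: P0=I P1=I P2=I P3=M  mem[L1]=40
5. P0: load  L2  bus=[BusRd]  L2: P0=E P1=I P2=I P3=I  mem[L2]=10
6. P1: store L0 := 16  bus=[BusRdX,Flush]  L0: P0=I P1=M P2=I P3=I  mem[L0]=54
7. P1: store L2 := 17  bus=[BusRdX]  L2: P0=I P1=M P2=I P3=I  mem[L2]=10
8. P2: load  L1  bus=[BusRd,Flush]  L1: P0=I P1=I P2=S P3=S  mem[L1]=83
9. P3: store L1 := 13  bus=[BusUpgr]  L1: P0=I P1=I P2=I P3=M  mem[L1]=83
10. P3: store L1 := 6  bus=[-]  L1: P0=I P1=I P2=I P3=M  mem[L1]=83
11. P0: store L1 := 19  bus=[BusRdX,Flush]  L1: P0=M P1=I P2=I P3=I  mem[L1]=6
12. P3: load  L1  bus=[BusRd,Flush]  L1: P0=S P1=I P2=I P3=S  mem[L1]=19
13. P1: load  L2  bus=[-]  L2: P0=I P1=M P2=I P3=I  mem[L2]=10

invalidations = 2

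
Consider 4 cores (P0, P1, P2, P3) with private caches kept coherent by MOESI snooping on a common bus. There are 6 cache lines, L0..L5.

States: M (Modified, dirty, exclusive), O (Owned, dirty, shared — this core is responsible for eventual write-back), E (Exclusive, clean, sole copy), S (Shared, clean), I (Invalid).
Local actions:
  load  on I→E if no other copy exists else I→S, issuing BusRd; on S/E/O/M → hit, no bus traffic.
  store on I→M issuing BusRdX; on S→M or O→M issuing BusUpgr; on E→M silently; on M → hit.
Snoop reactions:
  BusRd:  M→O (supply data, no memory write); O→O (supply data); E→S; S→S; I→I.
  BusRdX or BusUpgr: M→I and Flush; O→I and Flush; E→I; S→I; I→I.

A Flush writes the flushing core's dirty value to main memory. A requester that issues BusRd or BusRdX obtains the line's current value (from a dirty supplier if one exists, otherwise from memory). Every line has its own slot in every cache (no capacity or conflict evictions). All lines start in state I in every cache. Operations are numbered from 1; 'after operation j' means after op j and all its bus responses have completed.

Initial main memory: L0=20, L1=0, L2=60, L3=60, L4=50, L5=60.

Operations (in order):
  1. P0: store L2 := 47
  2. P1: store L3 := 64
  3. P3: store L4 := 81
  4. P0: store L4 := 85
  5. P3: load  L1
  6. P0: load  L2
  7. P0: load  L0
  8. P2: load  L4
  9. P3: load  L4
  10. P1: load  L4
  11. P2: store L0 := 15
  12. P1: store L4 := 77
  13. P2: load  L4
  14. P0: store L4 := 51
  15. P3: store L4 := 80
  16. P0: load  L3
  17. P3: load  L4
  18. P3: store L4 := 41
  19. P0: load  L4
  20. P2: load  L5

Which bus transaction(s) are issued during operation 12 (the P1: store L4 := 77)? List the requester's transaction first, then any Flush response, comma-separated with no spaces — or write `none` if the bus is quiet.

  op1 P0: store L2 := 47 → M/I/I/I on L2; bus BusRdX; mem=60
  op2 P1: store L3 := 64 → I/M/I/I on L3; bus BusRdX; mem=60
  op3 P3: store L4 := 81 → I/I/I/M on L4; bus BusRdX; mem=50
  op4 P0: store L4 := 85 → M/I/I/I on L4; bus BusRdX Flush; mem=81
  op5 P3: load  L1 → I/I/I/E on L1; bus BusRd; mem=0
  op6 P0: load  L2 → M/I/I/I on L2; bus (none); mem=60
  op7 P0: load  L0 → E/I/I/I on L0; bus BusRd; mem=20
  op8 P2: load  L4 → O/I/S/I on L4; bus BusRd; mem=81
  op9 P3: load  L4 → O/I/S/S on L4; bus BusRd; mem=81
  op10 P1: load  L4 → O/S/S/S on L4; bus BusRd; mem=81
  op11 P2: store L0 := 15 → I/I/M/I on L0; bus BusRdX; mem=20
  op12 P1: store L4 := 77 → I/M/I/I on L4; bus BusUpgr Flush; mem=85
  op13 P2: load  L4 → I/O/S/I on L4; bus BusRd; mem=85
  op14 P0: store L4 := 51 → M/I/I/I on L4; bus BusRdX Flush; mem=77
  op15 P3: store L4 := 80 → I/I/I/M on L4; bus BusRdX Flush; mem=51
  op16 P0: load  L3 → S/O/I/I on L3; bus BusRd; mem=60
  op17 P3: load  L4 → I/I/I/M on L4; bus (none); mem=51
  op18 P3: store L4 := 41 → I/I/I/M on L4; bus (none); mem=51
  op19 P0: load  L4 → S/I/I/O on L4; bus BusRd; mem=51
  op20 P2: load  L5 → I/I/E/I on L5; bus BusRd; mem=60

bus = BusUpgr,Flush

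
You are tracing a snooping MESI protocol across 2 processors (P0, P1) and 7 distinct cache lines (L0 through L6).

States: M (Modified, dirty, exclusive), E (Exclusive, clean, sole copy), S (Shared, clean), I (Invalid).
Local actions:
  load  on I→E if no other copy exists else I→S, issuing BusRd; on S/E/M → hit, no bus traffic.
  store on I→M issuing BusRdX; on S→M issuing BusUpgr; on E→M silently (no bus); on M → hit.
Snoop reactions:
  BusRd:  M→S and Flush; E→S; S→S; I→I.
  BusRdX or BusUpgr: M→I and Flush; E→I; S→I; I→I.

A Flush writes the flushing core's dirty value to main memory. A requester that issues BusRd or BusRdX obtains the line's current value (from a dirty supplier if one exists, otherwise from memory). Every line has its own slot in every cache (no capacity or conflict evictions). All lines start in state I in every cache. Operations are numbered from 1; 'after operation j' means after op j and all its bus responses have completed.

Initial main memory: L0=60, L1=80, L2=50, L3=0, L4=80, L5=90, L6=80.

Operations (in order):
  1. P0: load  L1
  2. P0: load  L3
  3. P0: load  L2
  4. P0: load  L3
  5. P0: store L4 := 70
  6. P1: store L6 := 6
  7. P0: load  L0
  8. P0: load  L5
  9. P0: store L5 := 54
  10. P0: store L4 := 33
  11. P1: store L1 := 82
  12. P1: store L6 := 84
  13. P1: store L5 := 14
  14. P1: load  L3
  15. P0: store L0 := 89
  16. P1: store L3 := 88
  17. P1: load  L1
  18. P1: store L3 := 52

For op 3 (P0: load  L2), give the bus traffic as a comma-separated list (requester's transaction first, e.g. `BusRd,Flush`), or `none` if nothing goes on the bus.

bus = BusRd

step 1: P0: load  L1  ⟶  EI  (L1)  txn=BusRd  M[L1]=80
step 2: P0: load  L3  ⟶  EI  (L3)  txn=BusRd  M[L3]=0
step 3: P0: load  L2  ⟶  EI  (L2)  txn=BusRd  M[L2]=50
step 4: P0: load  L3  ⟶  EI  (L3)  txn=∅  M[L3]=0
step 5: P0: store L4 := 70  ⟶  MI  (L4)  txn=BusRdX  M[L4]=80
step 6: P1: store L6 := 6  ⟶  IM  (L6)  txn=BusRdX  M[L6]=80
step 7: P0: load  L0  ⟶  EI  (L0)  txn=BusRd  M[L0]=60
step 8: P0: load  L5  ⟶  EI  (L5)  txn=BusRd  M[L5]=90
step 9: P0: store L5 := 54  ⟶  MI  (L5)  txn=∅  M[L5]=90
step 10: P0: store L4 := 33  ⟶  MI  (L4)  txn=∅  M[L4]=80
step 11: P1: store L1 := 82  ⟶  IM  (L1)  txn=BusRdX  M[L1]=80
step 12: P1: store L6 := 84  ⟶  IM  (L6)  txn=∅  M[L6]=80
step 13: P1: store L5 := 14  ⟶  IM  (L5)  txn=BusRdX+Flush  M[L5]=54
step 14: P1: load  L3  ⟶  SS  (L3)  txn=BusRd  M[L3]=0
step 15: P0: store L0 := 89  ⟶  MI  (L0)  txn=∅  M[L0]=60
step 16: P1: store L3 := 88  ⟶  IM  (L3)  txn=BusUpgr  M[L3]=0
step 17: P1: load  L1  ⟶  IM  (L1)  txn=∅  M[L1]=80
step 18: P1: store L3 := 52  ⟶  IM  (L3)  txn=∅  M[L3]=0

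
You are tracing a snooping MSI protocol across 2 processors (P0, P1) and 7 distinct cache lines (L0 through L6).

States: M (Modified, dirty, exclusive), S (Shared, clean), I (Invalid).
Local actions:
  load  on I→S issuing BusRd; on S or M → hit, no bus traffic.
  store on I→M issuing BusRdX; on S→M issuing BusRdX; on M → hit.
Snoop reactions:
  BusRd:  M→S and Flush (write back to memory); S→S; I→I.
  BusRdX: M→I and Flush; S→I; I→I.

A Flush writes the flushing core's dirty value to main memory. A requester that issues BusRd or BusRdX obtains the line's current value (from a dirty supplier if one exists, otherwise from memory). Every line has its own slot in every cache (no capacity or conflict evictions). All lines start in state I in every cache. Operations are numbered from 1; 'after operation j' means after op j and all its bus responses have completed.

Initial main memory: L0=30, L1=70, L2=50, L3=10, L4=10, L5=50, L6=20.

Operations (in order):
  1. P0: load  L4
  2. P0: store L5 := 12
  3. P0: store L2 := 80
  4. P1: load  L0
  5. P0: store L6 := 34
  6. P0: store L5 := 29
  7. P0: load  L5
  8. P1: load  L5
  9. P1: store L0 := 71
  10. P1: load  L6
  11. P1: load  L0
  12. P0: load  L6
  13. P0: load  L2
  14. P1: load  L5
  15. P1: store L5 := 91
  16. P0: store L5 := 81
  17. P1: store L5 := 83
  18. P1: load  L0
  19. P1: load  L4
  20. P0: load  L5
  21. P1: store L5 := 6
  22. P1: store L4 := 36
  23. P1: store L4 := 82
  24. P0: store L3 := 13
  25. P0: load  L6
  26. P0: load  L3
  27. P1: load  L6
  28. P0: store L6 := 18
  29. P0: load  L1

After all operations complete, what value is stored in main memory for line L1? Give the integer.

memory[L1] = 70

[1] P0: load  L4 | P0:S(10), P1:I | bus: BusRd
[2] P0: store L5 := 12 | P0:M(12), P1:I | bus: BusRdX
[3] P0: store L2 := 80 | P0:M(80), P1:I | bus: BusRdX
[4] P1: load  L0 | P0:I, P1:S(30) | bus: BusRd
[5] P0: store L6 := 34 | P0:M(34), P1:I | bus: BusRdX
[6] P0: store L5 := 29 | P0:M(29), P1:I | bus: none
[7] P0: load  L5 | P0:M(29), P1:I | bus: none
[8] P1: load  L5 | P0:S(29), P1:S(29) | bus: BusRd,Flush
[9] P1: store L0 := 71 | P0:I, P1:M(71) | bus: BusRdX
[10] P1: load  L6 | P0:S(34), P1:S(34) | bus: BusRd,Flush
[11] P1: load  L0 | P0:I, P1:M(71) | bus: none
[12] P0: load  L6 | P0:S(34), P1:S(34) | bus: none
[13] P0: load  L2 | P0:M(80), P1:I | bus: none
[14] P1: load  L5 | P0:S(29), P1:S(29) | bus: none
[15] P1: store L5 := 91 | P0:I, P1:M(91) | bus: BusRdX
[16] P0: store L5 := 81 | P0:M(81), P1:I | bus: BusRdX,Flush
[17] P1: store L5 := 83 | P0:I, P1:M(83) | bus: BusRdX,Flush
[18] P1: load  L0 | P0:I, P1:M(71) | bus: none
[19] P1: load  L4 | P0:S(10), P1:S(10) | bus: BusRd
[20] P0: load  L5 | P0:S(83), P1:S(83) | bus: BusRd,Flush
[21] P1: store L5 := 6 | P0:I, P1:M(6) | bus: BusRdX
[22] P1: store L4 := 36 | P0:I, P1:M(36) | bus: BusRdX
[23] P1: store L4 := 82 | P0:I, P1:M(82) | bus: none
[24] P0: store L3 := 13 | P0:M(13), P1:I | bus: BusRdX
[25] P0: load  L6 | P0:S(34), P1:S(34) | bus: none
[26] P0: load  L3 | P0:M(13), P1:I | bus: none
[27] P1: load  L6 | P0:S(34), P1:S(34) | bus: none
[28] P0: store L6 := 18 | P0:M(18), P1:I | bus: BusRdX
[29] P0: load  L1 | P0:S(70), P1:I | bus: BusRd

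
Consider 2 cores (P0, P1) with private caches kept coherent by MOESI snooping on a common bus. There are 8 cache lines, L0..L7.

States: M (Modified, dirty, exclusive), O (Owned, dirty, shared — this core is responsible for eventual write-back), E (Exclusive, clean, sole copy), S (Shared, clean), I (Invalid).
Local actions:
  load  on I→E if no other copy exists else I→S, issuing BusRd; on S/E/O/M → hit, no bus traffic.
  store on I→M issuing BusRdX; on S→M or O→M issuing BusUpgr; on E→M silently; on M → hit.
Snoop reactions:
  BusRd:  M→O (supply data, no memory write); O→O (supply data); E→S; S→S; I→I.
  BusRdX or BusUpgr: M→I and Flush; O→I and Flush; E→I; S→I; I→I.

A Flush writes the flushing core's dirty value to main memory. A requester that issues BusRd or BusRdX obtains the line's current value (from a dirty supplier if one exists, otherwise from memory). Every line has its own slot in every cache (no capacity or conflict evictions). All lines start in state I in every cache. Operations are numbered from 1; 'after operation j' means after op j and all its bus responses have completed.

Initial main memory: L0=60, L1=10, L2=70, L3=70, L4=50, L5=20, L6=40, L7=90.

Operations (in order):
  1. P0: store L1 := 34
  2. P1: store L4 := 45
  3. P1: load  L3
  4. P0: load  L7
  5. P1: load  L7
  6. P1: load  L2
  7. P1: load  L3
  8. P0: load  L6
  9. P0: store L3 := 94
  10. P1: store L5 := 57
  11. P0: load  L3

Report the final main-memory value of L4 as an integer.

memory[L4] = 50

  op1 P0: store L1 := 34 → M/I on L1; bus BusRdX; mem=10
  op2 P1: store L4 := 45 → I/M on L4; bus BusRdX; mem=50
  op3 P1: load  L3 → I/E on L3; bus BusRd; mem=70
  op4 P0: load  L7 → E/I on L7; bus BusRd; mem=90
  op5 P1: load  L7 → S/S on L7; bus BusRd; mem=90
  op6 P1: load  L2 → I/E on L2; bus BusRd; mem=70
  op7 P1: load  L3 → I/E on L3; bus (none); mem=70
  op8 P0: load  L6 → E/I on L6; bus BusRd; mem=40
  op9 P0: store L3 := 94 → M/I on L3; bus BusRdX; mem=70
  op10 P1: store L5 := 57 → I/M on L5; bus BusRdX; mem=20
  op11 P0: load  L3 → M/I on L3; bus (none); mem=70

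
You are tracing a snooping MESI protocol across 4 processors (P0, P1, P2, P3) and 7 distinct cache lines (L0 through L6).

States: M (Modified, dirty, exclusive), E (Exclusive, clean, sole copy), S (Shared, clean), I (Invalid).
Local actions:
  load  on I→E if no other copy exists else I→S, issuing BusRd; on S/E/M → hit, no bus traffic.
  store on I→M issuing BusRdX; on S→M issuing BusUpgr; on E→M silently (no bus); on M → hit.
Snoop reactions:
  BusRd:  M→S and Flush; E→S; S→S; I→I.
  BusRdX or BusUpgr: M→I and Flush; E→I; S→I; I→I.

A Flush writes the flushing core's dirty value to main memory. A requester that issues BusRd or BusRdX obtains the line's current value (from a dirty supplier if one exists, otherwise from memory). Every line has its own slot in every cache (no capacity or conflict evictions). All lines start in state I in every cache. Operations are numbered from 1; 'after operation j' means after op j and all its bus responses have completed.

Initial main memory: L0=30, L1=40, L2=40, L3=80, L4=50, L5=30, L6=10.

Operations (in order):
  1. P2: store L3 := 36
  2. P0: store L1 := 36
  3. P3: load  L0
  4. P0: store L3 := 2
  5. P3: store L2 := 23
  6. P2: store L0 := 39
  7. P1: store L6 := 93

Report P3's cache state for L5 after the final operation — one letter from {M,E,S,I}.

state = I

step 1: P2: store L3 := 36  ⟶  IIMI  (L3)  txn=BusRdX  M[L3]=80
step 2: P0: store L1 := 36  ⟶  MIII  (L1)  txn=BusRdX  M[L1]=40
step 3: P3: load  L0  ⟶  IIIE  (L0)  txn=BusRd  M[L0]=30
step 4: P0: store L3 := 2  ⟶  MIII  (L3)  txn=BusRdX+Flush  M[L3]=36
step 5: P3: store L2 := 23  ⟶  IIIM  (L2)  txn=BusRdX  M[L2]=40
step 6: P2: store L0 := 39  ⟶  IIMI  (L0)  txn=BusRdX  M[L0]=30
step 7: P1: store L6 := 93  ⟶  IMII  (L6)  txn=BusRdX  M[L6]=10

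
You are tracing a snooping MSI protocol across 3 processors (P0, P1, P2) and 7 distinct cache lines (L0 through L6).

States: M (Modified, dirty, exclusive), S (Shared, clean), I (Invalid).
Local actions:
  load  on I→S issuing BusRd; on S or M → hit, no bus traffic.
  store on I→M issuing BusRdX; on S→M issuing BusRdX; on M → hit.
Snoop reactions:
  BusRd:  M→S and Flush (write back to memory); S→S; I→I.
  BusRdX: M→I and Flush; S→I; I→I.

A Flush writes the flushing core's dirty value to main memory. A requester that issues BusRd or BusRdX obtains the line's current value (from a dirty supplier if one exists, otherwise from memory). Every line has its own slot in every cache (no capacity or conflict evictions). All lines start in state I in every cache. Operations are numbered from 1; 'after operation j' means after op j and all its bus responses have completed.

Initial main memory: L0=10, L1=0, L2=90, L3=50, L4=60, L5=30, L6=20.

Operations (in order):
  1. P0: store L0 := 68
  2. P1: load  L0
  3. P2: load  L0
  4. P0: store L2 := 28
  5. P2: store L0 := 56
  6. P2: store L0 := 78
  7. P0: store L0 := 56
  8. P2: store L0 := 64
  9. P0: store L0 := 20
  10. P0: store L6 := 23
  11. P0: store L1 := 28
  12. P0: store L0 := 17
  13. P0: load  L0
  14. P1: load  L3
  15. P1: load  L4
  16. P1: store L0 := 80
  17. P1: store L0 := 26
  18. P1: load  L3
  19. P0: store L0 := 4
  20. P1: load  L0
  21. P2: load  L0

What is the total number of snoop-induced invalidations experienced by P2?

invalidations = 2

  op1 P0: store L0 := 68 → M/I/I on L0; bus BusRdX; mem=10
  op2 P1: load  L0 → S/S/I on L0; bus BusRd Flush; mem=68
  op3 P2: load  L0 → S/S/S on L0; bus BusRd; mem=68
  op4 P0: store L2 := 28 → M/I/I on L2; bus BusRdX; mem=90
  op5 P2: store L0 := 56 → I/I/M on L0; bus BusRdX; mem=68
  op6 P2: store L0 := 78 → I/I/M on L0; bus (none); mem=68
  op7 P0: store L0 := 56 → M/I/I on L0; bus BusRdX Flush; mem=78
  op8 P2: store L0 := 64 → I/I/M on L0; bus BusRdX Flush; mem=56
  op9 P0: store L0 := 20 → M/I/I on L0; bus BusRdX Flush; mem=64
  op10 P0: store L6 := 23 → M/I/I on L6; bus BusRdX; mem=20
  op11 P0: store L1 := 28 → M/I/I on L1; bus BusRdX; mem=0
  op12 P0: store L0 := 17 → M/I/I on L0; bus (none); mem=64
  op13 P0: load  L0 → M/I/I on L0; bus (none); mem=64
  op14 P1: load  L3 → I/S/I on L3; bus BusRd; mem=50
  op15 P1: load  L4 → I/S/I on L4; bus BusRd; mem=60
  op16 P1: store L0 := 80 → I/M/I on L0; bus BusRdX Flush; mem=17
  op17 P1: store L0 := 26 → I/M/I on L0; bus (none); mem=17
  op18 P1: load  L3 → I/S/I on L3; bus (none); mem=50
  op19 P0: store L0 := 4 → M/I/I on L0; bus BusRdX Flush; mem=26
  op20 P1: load  L0 → S/S/I on L0; bus BusRd Flush; mem=4
  op21 P2: load  L0 → S/S/S on L0; bus BusRd; mem=4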